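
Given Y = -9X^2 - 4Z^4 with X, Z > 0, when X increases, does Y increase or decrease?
Y decreases

Taking the partial derivative:
∂Y/∂X = -18X

∂Y/∂X = -18X < 0 (assuming positive values)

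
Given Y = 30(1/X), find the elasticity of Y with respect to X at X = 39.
Elasticity = -1

Elasticity = (dY/dX) · (X/Y)

dY/dX = -30/X²
At X = 39: dY/dX = -10/507, Y = 10/13

Elasticity = (-10/507) · (39 / (10/13)) = -1

Interpretation: for a small percentage change in X, the percentage change in Y is approximately -1.00 times as large.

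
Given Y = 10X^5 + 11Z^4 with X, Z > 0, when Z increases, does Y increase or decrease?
Y increases

Taking the partial derivative:
∂Y/∂Z = 44Z^3

∂Y/∂Z = 44Z^3 > 0 (assuming positive values)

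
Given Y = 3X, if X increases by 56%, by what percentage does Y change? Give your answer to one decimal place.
56.0%

For Y = 3X:
If X → X(1 + 0.56)
Then Y → Y · (1 + 0.56)^1
     = Y · 1.5600

Percentage change = ((1 + 0.56)^1 − 1) × 100% = 56.0%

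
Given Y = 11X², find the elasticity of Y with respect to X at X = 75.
Elasticity = 2

Elasticity = (dY/dX) · (X/Y)

dY/dX = 22·X
At X = 75: dY/dX = 1650, Y = 61875

Elasticity = 1650 · (75 / 61875) = 2

Interpretation: for a small percentage change in X, the percentage change in Y is approximately 2.00 times as large.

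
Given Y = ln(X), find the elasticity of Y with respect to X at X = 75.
Elasticity = 1/ln(75) ≈ 0.2316

Elasticity = (dY/dX) · (X/Y)

dY/dX = 1/X
At X = 75: dY/dX = 1/75, Y = ln(75)

Elasticity = (1/75) · (75 / (ln(75))) = 1/ln(75) ≈ 0.2316

Interpretation: for a small percentage change in X, the percentage change in Y is approximately 0.23 times as large.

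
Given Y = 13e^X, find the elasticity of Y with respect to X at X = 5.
Elasticity = 5

Elasticity = (dY/dX) · (X/Y)

dY/dX = 13·e^X
At X = 5: dY/dX = 13·e^5, Y = 13·e^5

Elasticity = (13·e^5) · (5 / (13·e^5)) = 5

Interpretation: for a small percentage change in X, the percentage change in Y is approximately 5.00 times as large.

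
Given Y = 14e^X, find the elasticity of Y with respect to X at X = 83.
Elasticity = 83

Elasticity = (dY/dX) · (X/Y)

dY/dX = 14·e^X
At X = 83: dY/dX = 14·e^83, Y = 14·e^83

Elasticity = (14·e^83) · (83 / (14·e^83)) = 83

Interpretation: for a small percentage change in X, the percentage change in Y is approximately 83.00 times as large.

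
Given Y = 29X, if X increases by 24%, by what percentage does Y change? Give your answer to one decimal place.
24.0%

For Y = 29X:
If X → X(1 + 0.24)
Then Y → Y · (1 + 0.24)^1
     = Y · 1.2400

Percentage change = ((1 + 0.24)^1 − 1) × 100% = 24.0%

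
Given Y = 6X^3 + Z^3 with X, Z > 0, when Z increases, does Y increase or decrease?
Y increases

Taking the partial derivative:
∂Y/∂Z = 3Z^2

∂Y/∂Z = 3Z^2 > 0 (assuming positive values)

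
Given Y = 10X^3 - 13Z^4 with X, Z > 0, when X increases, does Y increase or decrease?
Y increases

Taking the partial derivative:
∂Y/∂X = 30X^2

∂Y/∂X = 30X^2 > 0 (assuming positive values)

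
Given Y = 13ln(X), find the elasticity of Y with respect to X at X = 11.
Elasticity = 1/ln(11) ≈ 0.4170

Elasticity = (dY/dX) · (X/Y)

dY/dX = 13/X
At X = 11: dY/dX = 13/11, Y = 13·ln(11)

Elasticity = (13/11) · (11 / (13·ln(11))) = 1/ln(11) ≈ 0.4170

Interpretation: for a small percentage change in X, the percentage change in Y is approximately 0.42 times as large.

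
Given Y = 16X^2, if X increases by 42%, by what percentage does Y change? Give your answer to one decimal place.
101.6%

For Y = 16X^2:
If X → X(1 + 0.42)
Then Y → Y · (1 + 0.42)^2
     = Y · 2.0164

Percentage change = ((1 + 0.42)^2 − 1) × 100% ≈ 101.6%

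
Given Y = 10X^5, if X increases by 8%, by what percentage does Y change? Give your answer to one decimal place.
46.9%

For Y = 10X^5:
If X → X(1 + 0.08)
Then Y → Y · (1 + 0.08)^5
     ≈ Y · 1.4693

Percentage change = ((1 + 0.08)^5 − 1) × 100% ≈ 46.9%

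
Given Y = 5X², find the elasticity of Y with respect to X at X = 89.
Elasticity = 2

Elasticity = (dY/dX) · (X/Y)

dY/dX = 10·X
At X = 89: dY/dX = 890, Y = 39605

Elasticity = 890 · (89 / 39605) = 2

Interpretation: for a small percentage change in X, the percentage change in Y is approximately 2.00 times as large.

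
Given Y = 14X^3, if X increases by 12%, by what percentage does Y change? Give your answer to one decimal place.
40.5%

For Y = 14X^3:
If X → X(1 + 0.12)
Then Y → Y · (1 + 0.12)^3
     ≈ Y · 1.4049

Percentage change = ((1 + 0.12)^3 − 1) × 100% ≈ 40.5%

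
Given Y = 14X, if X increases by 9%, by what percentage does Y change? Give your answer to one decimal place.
9.0%

For Y = 14X:
If X → X(1 + 0.09)
Then Y → Y · (1 + 0.09)^1
     = Y · 1.0900

Percentage change = ((1 + 0.09)^1 − 1) × 100% = 9.0%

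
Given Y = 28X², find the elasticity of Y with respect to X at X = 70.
Elasticity = 2

Elasticity = (dY/dX) · (X/Y)

dY/dX = 56·X
At X = 70: dY/dX = 3920, Y = 137200

Elasticity = 3920 · (70 / 137200) = 2

Interpretation: for a small percentage change in X, the percentage change in Y is approximately 2.00 times as large.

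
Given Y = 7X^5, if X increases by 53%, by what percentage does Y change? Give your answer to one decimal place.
738.4%

For Y = 7X^5:
If X → X(1 + 0.53)
Then Y → Y · (1 + 0.53)^5
     ≈ Y · 8.3841

Percentage change = ((1 + 0.53)^5 − 1) × 100% ≈ 738.4%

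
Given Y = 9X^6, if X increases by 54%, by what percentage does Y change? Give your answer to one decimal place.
1233.9%

For Y = 9X^6:
If X → X(1 + 0.54)
Then Y → Y · (1 + 0.54)^6
     ≈ Y · 13.3390

Percentage change = ((1 + 0.54)^6 − 1) × 100% ≈ 1233.9%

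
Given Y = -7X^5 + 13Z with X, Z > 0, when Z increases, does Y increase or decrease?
Y increases

Taking the partial derivative:
∂Y/∂Z = 13

∂Y/∂Z = 13 > 0 (assuming positive values)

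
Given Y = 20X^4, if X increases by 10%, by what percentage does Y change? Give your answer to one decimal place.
46.4%

For Y = 20X^4:
If X → X(1 + 0.1)
Then Y → Y · (1 + 0.1)^4
     = Y · 1.4641

Percentage change = ((1 + 0.1)^4 − 1) × 100% ≈ 46.4%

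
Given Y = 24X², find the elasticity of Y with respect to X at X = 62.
Elasticity = 2

Elasticity = (dY/dX) · (X/Y)

dY/dX = 48·X
At X = 62: dY/dX = 2976, Y = 92256

Elasticity = 2976 · (62 / 92256) = 2

Interpretation: for a small percentage change in X, the percentage change in Y is approximately 2.00 times as large.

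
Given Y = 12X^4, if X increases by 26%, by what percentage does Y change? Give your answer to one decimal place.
152.0%

For Y = 12X^4:
If X → X(1 + 0.26)
Then Y → Y · (1 + 0.26)^4
     ≈ Y · 2.5205

Percentage change = ((1 + 0.26)^4 − 1) × 100% ≈ 152.0%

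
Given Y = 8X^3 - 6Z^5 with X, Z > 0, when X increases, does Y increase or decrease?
Y increases

Taking the partial derivative:
∂Y/∂X = 24X^2

∂Y/∂X = 24X^2 > 0 (assuming positive values)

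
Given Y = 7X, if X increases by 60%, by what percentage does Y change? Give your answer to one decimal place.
60.0%

For Y = 7X:
If X → X(1 + 0.6)
Then Y → Y · (1 + 0.6)^1
     = Y · 1.6000

Percentage change = ((1 + 0.6)^1 − 1) × 100% = 60.0%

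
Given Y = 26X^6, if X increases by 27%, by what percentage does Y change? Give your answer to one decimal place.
319.6%

For Y = 26X^6:
If X → X(1 + 0.27)
Then Y → Y · (1 + 0.27)^6
     ≈ Y · 4.1959

Percentage change = ((1 + 0.27)^6 − 1) × 100% ≈ 319.6%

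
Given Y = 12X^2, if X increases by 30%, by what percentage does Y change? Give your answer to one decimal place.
69.0%

For Y = 12X^2:
If X → X(1 + 0.3)
Then Y → Y · (1 + 0.3)^2
     = Y · 1.6900

Percentage change = ((1 + 0.3)^2 − 1) × 100% = 69.0%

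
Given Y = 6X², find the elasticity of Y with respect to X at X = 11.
Elasticity = 2

Elasticity = (dY/dX) · (X/Y)

dY/dX = 12·X
At X = 11: dY/dX = 132, Y = 726

Elasticity = 132 · (11 / 726) = 2

Interpretation: for a small percentage change in X, the percentage change in Y is approximately 2.00 times as large.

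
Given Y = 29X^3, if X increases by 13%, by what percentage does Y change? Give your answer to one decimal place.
44.3%

For Y = 29X^3:
If X → X(1 + 0.13)
Then Y → Y · (1 + 0.13)^3
     ≈ Y · 1.4429

Percentage change = ((1 + 0.13)^3 − 1) × 100% ≈ 44.3%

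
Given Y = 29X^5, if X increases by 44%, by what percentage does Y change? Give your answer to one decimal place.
519.2%

For Y = 29X^5:
If X → X(1 + 0.44)
Then Y → Y · (1 + 0.44)^5
     ≈ Y · 6.1917

Percentage change = ((1 + 0.44)^5 − 1) × 100% ≈ 519.2%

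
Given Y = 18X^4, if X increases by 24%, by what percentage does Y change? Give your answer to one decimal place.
136.4%

For Y = 18X^4:
If X → X(1 + 0.24)
Then Y → Y · (1 + 0.24)^4
     ≈ Y · 2.3642

Percentage change = ((1 + 0.24)^4 − 1) × 100% ≈ 136.4%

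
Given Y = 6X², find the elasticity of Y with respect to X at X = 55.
Elasticity = 2

Elasticity = (dY/dX) · (X/Y)

dY/dX = 12·X
At X = 55: dY/dX = 660, Y = 18150

Elasticity = 660 · (55 / 18150) = 2

Interpretation: for a small percentage change in X, the percentage change in Y is approximately 2.00 times as large.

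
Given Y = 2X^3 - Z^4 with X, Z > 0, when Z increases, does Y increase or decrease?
Y decreases

Taking the partial derivative:
∂Y/∂Z = -4Z^3

∂Y/∂Z = -4Z^3 < 0 (assuming positive values)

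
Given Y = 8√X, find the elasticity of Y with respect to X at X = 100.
Elasticity = 1/2

Elasticity = (dY/dX) · (X/Y)

dY/dX = 4/√X
At X = 100: dY/dX = 2/5, Y = 80

Elasticity = (2/5) · (100 / 80) = 1/2

Interpretation: for a small percentage change in X, the percentage change in Y is approximately 0.50 times as large.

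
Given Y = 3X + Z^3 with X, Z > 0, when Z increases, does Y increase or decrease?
Y increases

Taking the partial derivative:
∂Y/∂Z = 3Z^2

∂Y/∂Z = 3Z^2 > 0 (assuming positive values)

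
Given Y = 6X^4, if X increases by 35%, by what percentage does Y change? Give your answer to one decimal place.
232.2%

For Y = 6X^4:
If X → X(1 + 0.35)
Then Y → Y · (1 + 0.35)^4
     ≈ Y · 3.3215

Percentage change = ((1 + 0.35)^4 − 1) × 100% ≈ 232.2%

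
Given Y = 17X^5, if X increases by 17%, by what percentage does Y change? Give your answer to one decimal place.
119.2%

For Y = 17X^5:
If X → X(1 + 0.17)
Then Y → Y · (1 + 0.17)^5
     ≈ Y · 2.1924

Percentage change = ((1 + 0.17)^5 − 1) × 100% ≈ 119.2%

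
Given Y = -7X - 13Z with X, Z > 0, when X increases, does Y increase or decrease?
Y decreases

Taking the partial derivative:
∂Y/∂X = -7

∂Y/∂X = -7 < 0 (assuming positive values)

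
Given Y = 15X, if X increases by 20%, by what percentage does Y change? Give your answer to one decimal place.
20.0%

For Y = 15X:
If X → X(1 + 0.2)
Then Y → Y · (1 + 0.2)^1
     = Y · 1.2000

Percentage change = ((1 + 0.2)^1 − 1) × 100% = 20.0%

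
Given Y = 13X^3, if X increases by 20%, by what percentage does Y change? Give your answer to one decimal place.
72.8%

For Y = 13X^3:
If X → X(1 + 0.2)
Then Y → Y · (1 + 0.2)^3
     = Y · 1.7280

Percentage change = ((1 + 0.2)^3 − 1) × 100% = 72.8%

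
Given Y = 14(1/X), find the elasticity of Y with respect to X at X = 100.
Elasticity = -1

Elasticity = (dY/dX) · (X/Y)

dY/dX = -14/X²
At X = 100: dY/dX = -7/5000, Y = 7/50

Elasticity = (-7/5000) · (100 / (7/50)) = -1

Interpretation: for a small percentage change in X, the percentage change in Y is approximately -1.00 times as large.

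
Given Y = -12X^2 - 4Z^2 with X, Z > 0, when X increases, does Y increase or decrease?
Y decreases

Taking the partial derivative:
∂Y/∂X = -24X

∂Y/∂X = -24X < 0 (assuming positive values)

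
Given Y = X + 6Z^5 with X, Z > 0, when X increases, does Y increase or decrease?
Y increases

Taking the partial derivative:
∂Y/∂X = 1

∂Y/∂X = 1 > 0 (assuming positive values)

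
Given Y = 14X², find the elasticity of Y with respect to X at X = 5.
Elasticity = 2

Elasticity = (dY/dX) · (X/Y)

dY/dX = 28·X
At X = 5: dY/dX = 140, Y = 350

Elasticity = 140 · (5 / 350) = 2

Interpretation: for a small percentage change in X, the percentage change in Y is approximately 2.00 times as large.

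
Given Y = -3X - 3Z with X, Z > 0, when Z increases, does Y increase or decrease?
Y decreases

Taking the partial derivative:
∂Y/∂Z = -3

∂Y/∂Z = -3 < 0 (assuming positive values)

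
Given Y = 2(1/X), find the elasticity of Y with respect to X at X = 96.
Elasticity = -1

Elasticity = (dY/dX) · (X/Y)

dY/dX = -2/X²
At X = 96: dY/dX = -1/4608, Y = 1/48

Elasticity = (-1/4608) · (96 / (1/48)) = -1

Interpretation: for a small percentage change in X, the percentage change in Y is approximately -1.00 times as large.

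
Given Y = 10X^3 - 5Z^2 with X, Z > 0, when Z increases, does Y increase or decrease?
Y decreases

Taking the partial derivative:
∂Y/∂Z = -10Z

∂Y/∂Z = -10Z < 0 (assuming positive values)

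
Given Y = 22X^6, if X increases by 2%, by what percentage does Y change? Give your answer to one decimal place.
12.6%

For Y = 22X^6:
If X → X(1 + 0.02)
Then Y → Y · (1 + 0.02)^6
     ≈ Y · 1.1262

Percentage change = ((1 + 0.02)^6 − 1) × 100% ≈ 12.6%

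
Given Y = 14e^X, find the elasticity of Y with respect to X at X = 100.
Elasticity = 100

Elasticity = (dY/dX) · (X/Y)

dY/dX = 14·e^X
At X = 100: dY/dX = 14·e^100, Y = 14·e^100

Elasticity = (14·e^100) · (100 / (14·e^100)) = 100

Interpretation: for a small percentage change in X, the percentage change in Y is approximately 100.00 times as large.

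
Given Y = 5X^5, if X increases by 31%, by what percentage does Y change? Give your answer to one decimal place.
285.8%

For Y = 5X^5:
If X → X(1 + 0.31)
Then Y → Y · (1 + 0.31)^5
     ≈ Y · 3.8579

Percentage change = ((1 + 0.31)^5 − 1) × 100% ≈ 285.8%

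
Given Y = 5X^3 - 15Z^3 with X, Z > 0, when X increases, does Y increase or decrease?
Y increases

Taking the partial derivative:
∂Y/∂X = 15X^2

∂Y/∂X = 15X^2 > 0 (assuming positive values)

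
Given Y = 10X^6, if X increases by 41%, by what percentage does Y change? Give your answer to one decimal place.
685.8%

For Y = 10X^6:
If X → X(1 + 0.41)
Then Y → Y · (1 + 0.41)^6
     ≈ Y · 7.8580

Percentage change = ((1 + 0.41)^6 − 1) × 100% ≈ 685.8%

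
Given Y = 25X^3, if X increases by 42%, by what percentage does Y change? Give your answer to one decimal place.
186.3%

For Y = 25X^3:
If X → X(1 + 0.42)
Then Y → Y · (1 + 0.42)^3
     ≈ Y · 2.8633

Percentage change = ((1 + 0.42)^3 − 1) × 100% ≈ 186.3%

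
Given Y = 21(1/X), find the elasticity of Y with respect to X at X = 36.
Elasticity = -1

Elasticity = (dY/dX) · (X/Y)

dY/dX = -21/X²
At X = 36: dY/dX = -7/432, Y = 7/12

Elasticity = (-7/432) · (36 / (7/12)) = -1

Interpretation: for a small percentage change in X, the percentage change in Y is approximately -1.00 times as large.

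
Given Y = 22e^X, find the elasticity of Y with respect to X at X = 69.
Elasticity = 69

Elasticity = (dY/dX) · (X/Y)

dY/dX = 22·e^X
At X = 69: dY/dX = 22·e^69, Y = 22·e^69

Elasticity = (22·e^69) · (69 / (22·e^69)) = 69

Interpretation: for a small percentage change in X, the percentage change in Y is approximately 69.00 times as large.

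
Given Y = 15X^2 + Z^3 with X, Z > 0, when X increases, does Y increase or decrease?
Y increases

Taking the partial derivative:
∂Y/∂X = 30X

∂Y/∂X = 30X > 0 (assuming positive values)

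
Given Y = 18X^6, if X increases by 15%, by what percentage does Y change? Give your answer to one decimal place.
131.3%

For Y = 18X^6:
If X → X(1 + 0.15)
Then Y → Y · (1 + 0.15)^6
     ≈ Y · 2.3131

Percentage change = ((1 + 0.15)^6 − 1) × 100% ≈ 131.3%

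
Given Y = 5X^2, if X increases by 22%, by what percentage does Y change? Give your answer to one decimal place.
48.8%

For Y = 5X^2:
If X → X(1 + 0.22)
Then Y → Y · (1 + 0.22)^2
     = Y · 1.4884

Percentage change = ((1 + 0.22)^2 − 1) × 100% ≈ 48.8%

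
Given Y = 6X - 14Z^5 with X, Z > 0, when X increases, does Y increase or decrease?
Y increases

Taking the partial derivative:
∂Y/∂X = 6

∂Y/∂X = 6 > 0 (assuming positive values)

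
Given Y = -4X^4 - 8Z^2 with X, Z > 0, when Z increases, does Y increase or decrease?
Y decreases

Taking the partial derivative:
∂Y/∂Z = -16Z

∂Y/∂Z = -16Z < 0 (assuming positive values)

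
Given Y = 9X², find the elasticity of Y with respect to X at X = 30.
Elasticity = 2

Elasticity = (dY/dX) · (X/Y)

dY/dX = 18·X
At X = 30: dY/dX = 540, Y = 8100

Elasticity = 540 · (30 / 8100) = 2

Interpretation: for a small percentage change in X, the percentage change in Y is approximately 2.00 times as large.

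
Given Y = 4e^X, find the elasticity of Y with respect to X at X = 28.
Elasticity = 28

Elasticity = (dY/dX) · (X/Y)

dY/dX = 4·e^X
At X = 28: dY/dX = 4·e^28, Y = 4·e^28

Elasticity = (4·e^28) · (28 / (4·e^28)) = 28

Interpretation: for a small percentage change in X, the percentage change in Y is approximately 28.00 times as large.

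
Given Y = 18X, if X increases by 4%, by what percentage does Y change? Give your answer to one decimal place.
4.0%

For Y = 18X:
If X → X(1 + 0.04)
Then Y → Y · (1 + 0.04)^1
     = Y · 1.0400

Percentage change = ((1 + 0.04)^1 − 1) × 100% = 4.0%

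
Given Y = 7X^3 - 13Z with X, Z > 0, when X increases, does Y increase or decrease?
Y increases

Taking the partial derivative:
∂Y/∂X = 21X^2

∂Y/∂X = 21X^2 > 0 (assuming positive values)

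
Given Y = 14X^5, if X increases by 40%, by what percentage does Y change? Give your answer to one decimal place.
437.8%

For Y = 14X^5:
If X → X(1 + 0.4)
Then Y → Y · (1 + 0.4)^5
     ≈ Y · 5.3782

Percentage change = ((1 + 0.4)^5 − 1) × 100% ≈ 437.8%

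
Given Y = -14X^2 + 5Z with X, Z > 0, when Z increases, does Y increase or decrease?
Y increases

Taking the partial derivative:
∂Y/∂Z = 5

∂Y/∂Z = 5 > 0 (assuming positive values)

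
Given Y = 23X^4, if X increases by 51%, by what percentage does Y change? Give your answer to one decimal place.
419.9%

For Y = 23X^4:
If X → X(1 + 0.51)
Then Y → Y · (1 + 0.51)^4
     ≈ Y · 5.1989

Percentage change = ((1 + 0.51)^4 − 1) × 100% ≈ 419.9%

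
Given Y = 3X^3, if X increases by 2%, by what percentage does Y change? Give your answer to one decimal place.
6.1%

For Y = 3X^3:
If X → X(1 + 0.02)
Then Y → Y · (1 + 0.02)^3
     ≈ Y · 1.0612

Percentage change = ((1 + 0.02)^3 − 1) × 100% ≈ 6.1%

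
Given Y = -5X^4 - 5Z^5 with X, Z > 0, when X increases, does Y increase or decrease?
Y decreases

Taking the partial derivative:
∂Y/∂X = -20X^3

∂Y/∂X = -20X^3 < 0 (assuming positive values)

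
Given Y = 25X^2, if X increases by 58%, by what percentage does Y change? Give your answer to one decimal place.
149.6%

For Y = 25X^2:
If X → X(1 + 0.58)
Then Y → Y · (1 + 0.58)^2
     = Y · 2.4964

Percentage change = ((1 + 0.58)^2 − 1) × 100% ≈ 149.6%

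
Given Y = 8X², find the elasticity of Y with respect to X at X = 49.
Elasticity = 2

Elasticity = (dY/dX) · (X/Y)

dY/dX = 16·X
At X = 49: dY/dX = 784, Y = 19208

Elasticity = 784 · (49 / 19208) = 2

Interpretation: for a small percentage change in X, the percentage change in Y is approximately 2.00 times as large.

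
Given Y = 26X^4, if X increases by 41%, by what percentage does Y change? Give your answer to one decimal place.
295.3%

For Y = 26X^4:
If X → X(1 + 0.41)
Then Y → Y · (1 + 0.41)^4
     ≈ Y · 3.9525

Percentage change = ((1 + 0.41)^4 − 1) × 100% ≈ 295.3%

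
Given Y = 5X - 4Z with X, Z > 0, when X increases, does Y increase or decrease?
Y increases

Taking the partial derivative:
∂Y/∂X = 5

∂Y/∂X = 5 > 0 (assuming positive values)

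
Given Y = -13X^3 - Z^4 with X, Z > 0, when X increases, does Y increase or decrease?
Y decreases

Taking the partial derivative:
∂Y/∂X = -39X^2

∂Y/∂X = -39X^2 < 0 (assuming positive values)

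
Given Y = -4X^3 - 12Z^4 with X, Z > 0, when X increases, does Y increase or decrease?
Y decreases

Taking the partial derivative:
∂Y/∂X = -12X^2

∂Y/∂X = -12X^2 < 0 (assuming positive values)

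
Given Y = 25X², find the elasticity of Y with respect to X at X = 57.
Elasticity = 2

Elasticity = (dY/dX) · (X/Y)

dY/dX = 50·X
At X = 57: dY/dX = 2850, Y = 81225

Elasticity = 2850 · (57 / 81225) = 2

Interpretation: for a small percentage change in X, the percentage change in Y is approximately 2.00 times as large.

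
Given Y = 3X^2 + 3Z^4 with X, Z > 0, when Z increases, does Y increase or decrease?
Y increases

Taking the partial derivative:
∂Y/∂Z = 12Z^3

∂Y/∂Z = 12Z^3 > 0 (assuming positive values)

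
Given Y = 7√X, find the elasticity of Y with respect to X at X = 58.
Elasticity = 1/2

Elasticity = (dY/dX) · (X/Y)

dY/dX = 7/(2·√X)
At X = 58: dY/dX = 7·√58/116, Y = 7·√58

Elasticity = (7·√58/116) · (58 / (7·√58)) = 1/2

Interpretation: for a small percentage change in X, the percentage change in Y is approximately 0.50 times as large.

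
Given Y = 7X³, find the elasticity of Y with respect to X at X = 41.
Elasticity = 3

Elasticity = (dY/dX) · (X/Y)

dY/dX = 21·X²
At X = 41: dY/dX = 35301, Y = 482447

Elasticity = 35301 · (41 / 482447) = 3

Interpretation: for a small percentage change in X, the percentage change in Y is approximately 3.00 times as large.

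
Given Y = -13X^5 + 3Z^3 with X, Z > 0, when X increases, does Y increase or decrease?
Y decreases

Taking the partial derivative:
∂Y/∂X = -65X^4

∂Y/∂X = -65X^4 < 0 (assuming positive values)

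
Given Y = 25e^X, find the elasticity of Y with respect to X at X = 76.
Elasticity = 76

Elasticity = (dY/dX) · (X/Y)

dY/dX = 25·e^X
At X = 76: dY/dX = 25·e^76, Y = 25·e^76

Elasticity = (25·e^76) · (76 / (25·e^76)) = 76

Interpretation: for a small percentage change in X, the percentage change in Y is approximately 76.00 times as large.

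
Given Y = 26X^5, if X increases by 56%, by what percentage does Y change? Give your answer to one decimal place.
823.9%

For Y = 26X^5:
If X → X(1 + 0.56)
Then Y → Y · (1 + 0.56)^5
     ≈ Y · 9.2390

Percentage change = ((1 + 0.56)^5 − 1) × 100% ≈ 823.9%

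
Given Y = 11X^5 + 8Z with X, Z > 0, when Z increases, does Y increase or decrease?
Y increases

Taking the partial derivative:
∂Y/∂Z = 8

∂Y/∂Z = 8 > 0 (assuming positive values)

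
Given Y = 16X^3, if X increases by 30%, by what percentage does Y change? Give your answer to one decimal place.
119.7%

For Y = 16X^3:
If X → X(1 + 0.3)
Then Y → Y · (1 + 0.3)^3
     = Y · 2.1970

Percentage change = ((1 + 0.3)^3 − 1) × 100% = 119.7%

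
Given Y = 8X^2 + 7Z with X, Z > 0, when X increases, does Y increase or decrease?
Y increases

Taking the partial derivative:
∂Y/∂X = 16X

∂Y/∂X = 16X > 0 (assuming positive values)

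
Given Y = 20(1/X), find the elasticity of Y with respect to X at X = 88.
Elasticity = -1

Elasticity = (dY/dX) · (X/Y)

dY/dX = -20/X²
At X = 88: dY/dX = -5/1936, Y = 5/22

Elasticity = (-5/1936) · (88 / (5/22)) = -1

Interpretation: for a small percentage change in X, the percentage change in Y is approximately -1.00 times as large.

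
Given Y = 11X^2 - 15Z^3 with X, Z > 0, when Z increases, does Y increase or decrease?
Y decreases

Taking the partial derivative:
∂Y/∂Z = -45Z^2

∂Y/∂Z = -45Z^2 < 0 (assuming positive values)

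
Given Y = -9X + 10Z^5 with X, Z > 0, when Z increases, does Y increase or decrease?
Y increases

Taking the partial derivative:
∂Y/∂Z = 50Z^4

∂Y/∂Z = 50Z^4 > 0 (assuming positive values)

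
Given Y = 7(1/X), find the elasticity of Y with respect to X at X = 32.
Elasticity = -1

Elasticity = (dY/dX) · (X/Y)

dY/dX = -7/X²
At X = 32: dY/dX = -7/1024, Y = 7/32

Elasticity = (-7/1024) · (32 / (7/32)) = -1

Interpretation: for a small percentage change in X, the percentage change in Y is approximately -1.00 times as large.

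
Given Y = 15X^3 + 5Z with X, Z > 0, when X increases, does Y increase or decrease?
Y increases

Taking the partial derivative:
∂Y/∂X = 45X^2

∂Y/∂X = 45X^2 > 0 (assuming positive values)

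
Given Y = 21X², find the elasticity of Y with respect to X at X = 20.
Elasticity = 2

Elasticity = (dY/dX) · (X/Y)

dY/dX = 42·X
At X = 20: dY/dX = 840, Y = 8400

Elasticity = 840 · (20 / 8400) = 2

Interpretation: for a small percentage change in X, the percentage change in Y is approximately 2.00 times as large.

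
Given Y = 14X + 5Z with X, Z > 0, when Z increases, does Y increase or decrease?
Y increases

Taking the partial derivative:
∂Y/∂Z = 5

∂Y/∂Z = 5 > 0 (assuming positive values)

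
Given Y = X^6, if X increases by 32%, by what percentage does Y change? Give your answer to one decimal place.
429.0%

For Y = X^6:
If X → X(1 + 0.32)
Then Y → Y · (1 + 0.32)^6
     ≈ Y · 5.2899

Percentage change = ((1 + 0.32)^6 − 1) × 100% ≈ 429.0%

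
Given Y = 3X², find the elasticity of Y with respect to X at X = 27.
Elasticity = 2

Elasticity = (dY/dX) · (X/Y)

dY/dX = 6·X
At X = 27: dY/dX = 162, Y = 2187

Elasticity = 162 · (27 / 2187) = 2

Interpretation: for a small percentage change in X, the percentage change in Y is approximately 2.00 times as large.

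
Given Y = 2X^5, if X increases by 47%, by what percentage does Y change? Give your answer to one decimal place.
586.4%

For Y = 2X^5:
If X → X(1 + 0.47)
Then Y → Y · (1 + 0.47)^5
     ≈ Y · 6.8641

Percentage change = ((1 + 0.47)^5 − 1) × 100% ≈ 586.4%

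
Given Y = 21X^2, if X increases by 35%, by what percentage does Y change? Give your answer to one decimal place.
82.3%

For Y = 21X^2:
If X → X(1 + 0.35)
Then Y → Y · (1 + 0.35)^2
     = Y · 1.8225

Percentage change = ((1 + 0.35)^2 − 1) × 100% ≈ 82.3%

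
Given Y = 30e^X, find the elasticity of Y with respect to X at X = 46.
Elasticity = 46

Elasticity = (dY/dX) · (X/Y)

dY/dX = 30·e^X
At X = 46: dY/dX = 30·e^46, Y = 30·e^46

Elasticity = (30·e^46) · (46 / (30·e^46)) = 46

Interpretation: for a small percentage change in X, the percentage change in Y is approximately 46.00 times as large.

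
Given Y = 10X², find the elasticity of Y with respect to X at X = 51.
Elasticity = 2

Elasticity = (dY/dX) · (X/Y)

dY/dX = 20·X
At X = 51: dY/dX = 1020, Y = 26010

Elasticity = 1020 · (51 / 26010) = 2

Interpretation: for a small percentage change in X, the percentage change in Y is approximately 2.00 times as large.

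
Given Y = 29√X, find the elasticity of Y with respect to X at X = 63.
Elasticity = 1/2

Elasticity = (dY/dX) · (X/Y)

dY/dX = 29/(2·√X)
At X = 63: dY/dX = 29·√7/42, Y = 87·√7

Elasticity = (29·√7/42) · (63 / (87·√7)) = 1/2

Interpretation: for a small percentage change in X, the percentage change in Y is approximately 0.50 times as large.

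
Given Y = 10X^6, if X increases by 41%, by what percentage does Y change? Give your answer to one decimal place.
685.8%

For Y = 10X^6:
If X → X(1 + 0.41)
Then Y → Y · (1 + 0.41)^6
     ≈ Y · 7.8580

Percentage change = ((1 + 0.41)^6 − 1) × 100% ≈ 685.8%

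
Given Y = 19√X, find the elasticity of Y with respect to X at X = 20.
Elasticity = 1/2

Elasticity = (dY/dX) · (X/Y)

dY/dX = 19/(2·√X)
At X = 20: dY/dX = 19·√5/20, Y = 38·√5

Elasticity = (19·√5/20) · (20 / (38·√5)) = 1/2

Interpretation: for a small percentage change in X, the percentage change in Y is approximately 0.50 times as large.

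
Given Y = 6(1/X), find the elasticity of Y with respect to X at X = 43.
Elasticity = -1

Elasticity = (dY/dX) · (X/Y)

dY/dX = -6/X²
At X = 43: dY/dX = -6/1849, Y = 6/43

Elasticity = (-6/1849) · (43 / (6/43)) = -1

Interpretation: for a small percentage change in X, the percentage change in Y is approximately -1.00 times as large.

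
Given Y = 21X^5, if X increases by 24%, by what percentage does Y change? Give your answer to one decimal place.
193.2%

For Y = 21X^5:
If X → X(1 + 0.24)
Then Y → Y · (1 + 0.24)^5
     ≈ Y · 2.9316

Percentage change = ((1 + 0.24)^5 − 1) × 100% ≈ 193.2%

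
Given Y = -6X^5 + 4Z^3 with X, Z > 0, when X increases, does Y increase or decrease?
Y decreases

Taking the partial derivative:
∂Y/∂X = -30X^4

∂Y/∂X = -30X^4 < 0 (assuming positive values)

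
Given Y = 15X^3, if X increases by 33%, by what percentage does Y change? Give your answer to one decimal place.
135.3%

For Y = 15X^3:
If X → X(1 + 0.33)
Then Y → Y · (1 + 0.33)^3
     ≈ Y · 2.3526

Percentage change = ((1 + 0.33)^3 − 1) × 100% ≈ 135.3%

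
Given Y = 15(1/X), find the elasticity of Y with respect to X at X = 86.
Elasticity = -1

Elasticity = (dY/dX) · (X/Y)

dY/dX = -15/X²
At X = 86: dY/dX = -15/7396, Y = 15/86

Elasticity = (-15/7396) · (86 / (15/86)) = -1

Interpretation: for a small percentage change in X, the percentage change in Y is approximately -1.00 times as large.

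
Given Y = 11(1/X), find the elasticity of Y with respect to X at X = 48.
Elasticity = -1

Elasticity = (dY/dX) · (X/Y)

dY/dX = -11/X²
At X = 48: dY/dX = -11/2304, Y = 11/48

Elasticity = (-11/2304) · (48 / (11/48)) = -1

Interpretation: for a small percentage change in X, the percentage change in Y is approximately -1.00 times as large.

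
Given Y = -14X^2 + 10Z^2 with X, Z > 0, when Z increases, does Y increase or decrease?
Y increases

Taking the partial derivative:
∂Y/∂Z = 20Z

∂Y/∂Z = 20Z > 0 (assuming positive values)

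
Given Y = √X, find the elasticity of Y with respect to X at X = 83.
Elasticity = 1/2

Elasticity = (dY/dX) · (X/Y)

dY/dX = 1/(2·√X)
At X = 83: dY/dX = √83/166, Y = √83

Elasticity = (√83/166) · (83 / (√83)) = 1/2

Interpretation: for a small percentage change in X, the percentage change in Y is approximately 0.50 times as large.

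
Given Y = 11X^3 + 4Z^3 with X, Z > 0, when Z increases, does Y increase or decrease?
Y increases

Taking the partial derivative:
∂Y/∂Z = 12Z^2

∂Y/∂Z = 12Z^2 > 0 (assuming positive values)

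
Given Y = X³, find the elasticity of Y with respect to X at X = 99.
Elasticity = 3

Elasticity = (dY/dX) · (X/Y)

dY/dX = 3·X²
At X = 99: dY/dX = 29403, Y = 970299

Elasticity = 29403 · (99 / 970299) = 3

Interpretation: for a small percentage change in X, the percentage change in Y is approximately 3.00 times as large.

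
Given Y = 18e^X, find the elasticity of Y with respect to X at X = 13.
Elasticity = 13

Elasticity = (dY/dX) · (X/Y)

dY/dX = 18·e^X
At X = 13: dY/dX = 18·e^13, Y = 18·e^13

Elasticity = (18·e^13) · (13 / (18·e^13)) = 13

Interpretation: for a small percentage change in X, the percentage change in Y is approximately 13.00 times as large.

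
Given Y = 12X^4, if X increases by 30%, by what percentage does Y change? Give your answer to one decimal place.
185.6%

For Y = 12X^4:
If X → X(1 + 0.3)
Then Y → Y · (1 + 0.3)^4
     = Y · 2.8561

Percentage change = ((1 + 0.3)^4 − 1) × 100% ≈ 185.6%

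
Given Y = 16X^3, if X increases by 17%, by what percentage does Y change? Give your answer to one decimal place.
60.2%

For Y = 16X^3:
If X → X(1 + 0.17)
Then Y → Y · (1 + 0.17)^3
     ≈ Y · 1.6016

Percentage change = ((1 + 0.17)^3 − 1) × 100% ≈ 60.2%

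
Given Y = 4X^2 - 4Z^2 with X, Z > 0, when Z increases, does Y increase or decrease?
Y decreases

Taking the partial derivative:
∂Y/∂Z = -8Z

∂Y/∂Z = -8Z < 0 (assuming positive values)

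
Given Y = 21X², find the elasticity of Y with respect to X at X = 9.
Elasticity = 2

Elasticity = (dY/dX) · (X/Y)

dY/dX = 42·X
At X = 9: dY/dX = 378, Y = 1701

Elasticity = 378 · (9 / 1701) = 2

Interpretation: for a small percentage change in X, the percentage change in Y is approximately 2.00 times as large.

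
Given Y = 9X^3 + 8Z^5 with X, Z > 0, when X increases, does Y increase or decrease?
Y increases

Taking the partial derivative:
∂Y/∂X = 27X^2

∂Y/∂X = 27X^2 > 0 (assuming positive values)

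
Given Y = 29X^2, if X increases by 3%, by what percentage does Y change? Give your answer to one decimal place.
6.1%

For Y = 29X^2:
If X → X(1 + 0.03)
Then Y → Y · (1 + 0.03)^2
     = Y · 1.0609

Percentage change = ((1 + 0.03)^2 − 1) × 100% ≈ 6.1%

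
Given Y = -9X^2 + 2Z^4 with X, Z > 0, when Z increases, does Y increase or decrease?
Y increases

Taking the partial derivative:
∂Y/∂Z = 8Z^3

∂Y/∂Z = 8Z^3 > 0 (assuming positive values)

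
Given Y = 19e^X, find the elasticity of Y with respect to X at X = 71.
Elasticity = 71

Elasticity = (dY/dX) · (X/Y)

dY/dX = 19·e^X
At X = 71: dY/dX = 19·e^71, Y = 19·e^71

Elasticity = (19·e^71) · (71 / (19·e^71)) = 71

Interpretation: for a small percentage change in X, the percentage change in Y is approximately 71.00 times as large.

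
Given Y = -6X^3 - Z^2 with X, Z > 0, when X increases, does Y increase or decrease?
Y decreases

Taking the partial derivative:
∂Y/∂X = -18X^2

∂Y/∂X = -18X^2 < 0 (assuming positive values)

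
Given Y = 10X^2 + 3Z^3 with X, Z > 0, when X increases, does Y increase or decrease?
Y increases

Taking the partial derivative:
∂Y/∂X = 20X

∂Y/∂X = 20X > 0 (assuming positive values)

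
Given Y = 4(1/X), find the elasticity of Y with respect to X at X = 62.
Elasticity = -1

Elasticity = (dY/dX) · (X/Y)

dY/dX = -4/X²
At X = 62: dY/dX = -1/961, Y = 2/31

Elasticity = (-1/961) · (62 / (2/31)) = -1

Interpretation: for a small percentage change in X, the percentage change in Y is approximately -1.00 times as large.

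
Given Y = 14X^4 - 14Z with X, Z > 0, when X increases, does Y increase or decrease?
Y increases

Taking the partial derivative:
∂Y/∂X = 56X^3

∂Y/∂X = 56X^3 > 0 (assuming positive values)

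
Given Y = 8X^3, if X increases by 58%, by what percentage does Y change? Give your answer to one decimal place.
294.4%

For Y = 8X^3:
If X → X(1 + 0.58)
Then Y → Y · (1 + 0.58)^3
     ≈ Y · 3.9443

Percentage change = ((1 + 0.58)^3 − 1) × 100% ≈ 294.4%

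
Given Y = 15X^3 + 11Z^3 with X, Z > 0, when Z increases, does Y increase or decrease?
Y increases

Taking the partial derivative:
∂Y/∂Z = 33Z^2

∂Y/∂Z = 33Z^2 > 0 (assuming positive values)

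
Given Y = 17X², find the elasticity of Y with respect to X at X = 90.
Elasticity = 2

Elasticity = (dY/dX) · (X/Y)

dY/dX = 34·X
At X = 90: dY/dX = 3060, Y = 137700

Elasticity = 3060 · (90 / 137700) = 2

Interpretation: for a small percentage change in X, the percentage change in Y is approximately 2.00 times as large.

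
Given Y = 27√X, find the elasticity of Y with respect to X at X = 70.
Elasticity = 1/2

Elasticity = (dY/dX) · (X/Y)

dY/dX = 27/(2·√X)
At X = 70: dY/dX = 27·√70/140, Y = 27·√70

Elasticity = (27·√70/140) · (70 / (27·√70)) = 1/2

Interpretation: for a small percentage change in X, the percentage change in Y is approximately 0.50 times as large.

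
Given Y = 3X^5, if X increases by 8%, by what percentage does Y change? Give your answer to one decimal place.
46.9%

For Y = 3X^5:
If X → X(1 + 0.08)
Then Y → Y · (1 + 0.08)^5
     ≈ Y · 1.4693

Percentage change = ((1 + 0.08)^5 − 1) × 100% ≈ 46.9%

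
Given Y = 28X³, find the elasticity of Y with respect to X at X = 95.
Elasticity = 3

Elasticity = (dY/dX) · (X/Y)

dY/dX = 84·X²
At X = 95: dY/dX = 758100, Y = 24006500

Elasticity = 758100 · (95 / 24006500) = 3

Interpretation: for a small percentage change in X, the percentage change in Y is approximately 3.00 times as large.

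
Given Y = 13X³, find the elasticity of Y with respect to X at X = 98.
Elasticity = 3

Elasticity = (dY/dX) · (X/Y)

dY/dX = 39·X²
At X = 98: dY/dX = 374556, Y = 12235496

Elasticity = 374556 · (98 / 12235496) = 3

Interpretation: for a small percentage change in X, the percentage change in Y is approximately 3.00 times as large.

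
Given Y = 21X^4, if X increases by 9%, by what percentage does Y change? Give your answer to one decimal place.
41.2%

For Y = 21X^4:
If X → X(1 + 0.09)
Then Y → Y · (1 + 0.09)^4
     ≈ Y · 1.4116

Percentage change = ((1 + 0.09)^4 − 1) × 100% ≈ 41.2%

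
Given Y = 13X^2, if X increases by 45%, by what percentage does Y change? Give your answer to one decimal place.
110.3%

For Y = 13X^2:
If X → X(1 + 0.45)
Then Y → Y · (1 + 0.45)^2
     = Y · 2.1025

Percentage change = ((1 + 0.45)^2 − 1) × 100% ≈ 110.3%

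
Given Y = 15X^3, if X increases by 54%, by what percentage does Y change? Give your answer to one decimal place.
265.2%

For Y = 15X^3:
If X → X(1 + 0.54)
Then Y → Y · (1 + 0.54)^3
     ≈ Y · 3.6523

Percentage change = ((1 + 0.54)^3 − 1) × 100% ≈ 265.2%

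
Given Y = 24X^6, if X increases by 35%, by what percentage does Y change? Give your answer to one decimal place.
505.3%

For Y = 24X^6:
If X → X(1 + 0.35)
Then Y → Y · (1 + 0.35)^6
     ≈ Y · 6.0534

Percentage change = ((1 + 0.35)^6 − 1) × 100% ≈ 505.3%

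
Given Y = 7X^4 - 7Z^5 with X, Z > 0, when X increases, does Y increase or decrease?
Y increases

Taking the partial derivative:
∂Y/∂X = 28X^3

∂Y/∂X = 28X^3 > 0 (assuming positive values)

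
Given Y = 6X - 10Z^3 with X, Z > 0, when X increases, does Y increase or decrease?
Y increases

Taking the partial derivative:
∂Y/∂X = 6

∂Y/∂X = 6 > 0 (assuming positive values)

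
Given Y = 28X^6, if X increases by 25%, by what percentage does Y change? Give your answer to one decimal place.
281.5%

For Y = 28X^6:
If X → X(1 + 0.25)
Then Y → Y · (1 + 0.25)^6
     ≈ Y · 3.8147

Percentage change = ((1 + 0.25)^6 − 1) × 100% ≈ 281.5%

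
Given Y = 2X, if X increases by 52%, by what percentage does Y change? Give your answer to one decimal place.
52.0%

For Y = 2X:
If X → X(1 + 0.52)
Then Y → Y · (1 + 0.52)^1
     = Y · 1.5200

Percentage change = ((1 + 0.52)^1 − 1) × 100% = 52.0%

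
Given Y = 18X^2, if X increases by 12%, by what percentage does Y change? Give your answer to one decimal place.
25.4%

For Y = 18X^2:
If X → X(1 + 0.12)
Then Y → Y · (1 + 0.12)^2
     = Y · 1.2544

Percentage change = ((1 + 0.12)^2 − 1) × 100% ≈ 25.4%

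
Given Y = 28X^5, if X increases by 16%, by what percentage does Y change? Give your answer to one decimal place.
110.0%

For Y = 28X^5:
If X → X(1 + 0.16)
Then Y → Y · (1 + 0.16)^5
     ≈ Y · 2.1003

Percentage change = ((1 + 0.16)^5 − 1) × 100% ≈ 110.0%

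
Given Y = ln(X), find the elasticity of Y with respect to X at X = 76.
Elasticity = 1/ln(76) ≈ 0.2309

Elasticity = (dY/dX) · (X/Y)

dY/dX = 1/X
At X = 76: dY/dX = 1/76, Y = ln(76)

Elasticity = (1/76) · (76 / (ln(76))) = 1/ln(76) ≈ 0.2309

Interpretation: for a small percentage change in X, the percentage change in Y is approximately 0.23 times as large.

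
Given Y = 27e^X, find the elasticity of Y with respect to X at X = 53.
Elasticity = 53

Elasticity = (dY/dX) · (X/Y)

dY/dX = 27·e^X
At X = 53: dY/dX = 27·e^53, Y = 27·e^53

Elasticity = (27·e^53) · (53 / (27·e^53)) = 53

Interpretation: for a small percentage change in X, the percentage change in Y is approximately 53.00 times as large.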